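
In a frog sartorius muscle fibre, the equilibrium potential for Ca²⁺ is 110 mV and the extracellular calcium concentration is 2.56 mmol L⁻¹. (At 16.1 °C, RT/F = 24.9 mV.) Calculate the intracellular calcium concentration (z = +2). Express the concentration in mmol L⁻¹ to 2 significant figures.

Nernst: E = (24.9/2) · ln([out]/[in]), so ln([out]/[in]) = 110.0 × 2 / 24.9 = 8.8353.
[out]/[in] = e^(8.8353) = 6873.
[in] = 2.56 / 6873 = 0.0003725 mmol L⁻¹.

0.00037 mmol L⁻¹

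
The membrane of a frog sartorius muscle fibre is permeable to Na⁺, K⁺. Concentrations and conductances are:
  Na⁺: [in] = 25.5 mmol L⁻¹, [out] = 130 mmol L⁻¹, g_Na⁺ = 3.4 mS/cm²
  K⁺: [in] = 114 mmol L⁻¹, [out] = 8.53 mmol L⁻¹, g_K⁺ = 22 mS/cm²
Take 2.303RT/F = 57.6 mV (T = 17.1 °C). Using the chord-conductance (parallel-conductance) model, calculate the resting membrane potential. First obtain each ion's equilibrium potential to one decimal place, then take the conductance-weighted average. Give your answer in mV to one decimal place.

E_Na⁺ = (57.6/1)·log₁₀(130/25.5) = 40.7 mV
E_K⁺ = (57.6/1)·log₁₀(8.53/114) = -64.9 mV
Vm = (Σ gᵢEᵢ)/(Σ gᵢ) = (3.4·40.7 + 22·-64.9) / (3.4 + 22)
= -1289.42 / 25.4 = -50.76 mV

-50.8 mV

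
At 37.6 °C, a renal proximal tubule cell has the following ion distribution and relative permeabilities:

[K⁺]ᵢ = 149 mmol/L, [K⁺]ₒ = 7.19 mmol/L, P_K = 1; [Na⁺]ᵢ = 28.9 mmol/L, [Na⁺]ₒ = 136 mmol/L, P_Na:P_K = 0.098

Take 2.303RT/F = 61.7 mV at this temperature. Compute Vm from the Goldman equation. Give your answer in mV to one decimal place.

Vm = 61.7 · log₁₀[(Σ P·[cation]ₒ + Σ P·[anion]ᵢ) / (Σ P·[cation]ᵢ + Σ P·[anion]ₒ)]
Numerator = 1×7.19 + 0.098×136 = 20.52
Denominator = 1×149 + 0.098×28.9 = 151.8
Vm = 61.7 · log₁₀(0.13514) = 61.7 × (-0.8692) = -53.63 mV

-53.6 mV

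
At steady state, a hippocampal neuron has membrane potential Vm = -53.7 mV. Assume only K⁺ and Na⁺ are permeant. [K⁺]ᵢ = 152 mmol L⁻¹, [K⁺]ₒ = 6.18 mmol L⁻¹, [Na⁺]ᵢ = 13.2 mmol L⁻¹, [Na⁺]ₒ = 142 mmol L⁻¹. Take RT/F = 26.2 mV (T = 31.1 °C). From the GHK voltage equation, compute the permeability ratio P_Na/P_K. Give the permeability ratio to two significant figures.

0.095

Let α = P_Na/P_K. GHK: Vm = 26.2·ln[(Kₒ + α·Naₒ)/(Kᵢ + α·Naᵢ)].
e^(Vm/26.2) = e^(-53.7/26.2) = 0.12878
So 0.12878·(Kᵢ + α·Naᵢ) = Kₒ + α·Naₒ → α = (0.12878·152.0 − 6.18) / (142.0 − 0.12878·13.2)
α = (19.58 − 6.18) / (142.0 − 1.7) = 13.4/140.3 = 0.09548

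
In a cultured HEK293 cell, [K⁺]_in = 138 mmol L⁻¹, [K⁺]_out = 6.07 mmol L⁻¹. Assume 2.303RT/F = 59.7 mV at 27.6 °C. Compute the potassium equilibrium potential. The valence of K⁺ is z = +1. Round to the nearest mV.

E = (59.7/z) · log₁₀([K⁺]_out/[K⁺]_in) with z = +1.
= (59.7/1) · log₁₀(6.07/138) = 59.70 · log₁₀(0.04399)
= 59.70 · (-1.3567) = -80.99 mV

-81 mV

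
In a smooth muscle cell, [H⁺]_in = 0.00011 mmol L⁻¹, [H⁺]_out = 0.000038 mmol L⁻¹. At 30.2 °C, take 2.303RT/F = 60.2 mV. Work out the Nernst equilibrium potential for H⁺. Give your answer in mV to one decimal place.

E = (60.2/z) · log₁₀([H⁺]_out/[H⁺]_in) with z = +1.
= (60.2/1) · log₁₀(0.000038/0.00011) = 60.20 · log₁₀(0.3455)
= 60.20 · (-0.4616) = -27.79 mV

-27.8 mV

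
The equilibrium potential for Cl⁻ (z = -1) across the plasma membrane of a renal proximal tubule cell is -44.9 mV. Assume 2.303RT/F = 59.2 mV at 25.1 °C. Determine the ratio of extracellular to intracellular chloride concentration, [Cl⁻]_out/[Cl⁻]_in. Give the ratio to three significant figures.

log₁₀([out]/[in]) = E·z/(59.2) = -44.9 × -1 / 59.2 = 0.7584
[out]/[in] = 10^(0.7584) = 5.734

5.73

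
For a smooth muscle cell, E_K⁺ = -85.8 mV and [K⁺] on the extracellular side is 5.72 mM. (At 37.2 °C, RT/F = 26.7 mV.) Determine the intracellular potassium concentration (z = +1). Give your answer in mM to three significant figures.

142 mM

Nernst: E = (26.7/1) · ln([out]/[in]), so ln([out]/[in]) = -85.8 × 1 / 26.7 = -3.2135.
[out]/[in] = e^(-3.2135) = 0.04022.
[in] = 5.72 / 0.04022 = 142.2 mM.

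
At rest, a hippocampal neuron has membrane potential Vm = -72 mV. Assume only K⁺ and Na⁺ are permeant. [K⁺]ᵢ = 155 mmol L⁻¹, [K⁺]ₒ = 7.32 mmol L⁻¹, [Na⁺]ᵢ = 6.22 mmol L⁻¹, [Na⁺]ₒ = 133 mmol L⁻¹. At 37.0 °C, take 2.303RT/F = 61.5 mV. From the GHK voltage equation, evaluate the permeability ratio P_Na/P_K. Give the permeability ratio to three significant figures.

Let α = P_Na/P_K. GHK: Vm = 61.5·log₁₀[(Kₒ + α·Naₒ)/(Kᵢ + α·Naᵢ)].
10^(Vm/61.5) = 10^(-72.0/61.5) = 0.067494
So 0.067494·(Kᵢ + α·Naᵢ) = Kₒ + α·Naₒ → α = (0.067494·155.0 − 7.32) / (133.0 − 0.067494·6.22)
α = (10.46 − 7.32) / (133.0 − 0.4198) = 3.142/132.6 = 0.0237

0.0237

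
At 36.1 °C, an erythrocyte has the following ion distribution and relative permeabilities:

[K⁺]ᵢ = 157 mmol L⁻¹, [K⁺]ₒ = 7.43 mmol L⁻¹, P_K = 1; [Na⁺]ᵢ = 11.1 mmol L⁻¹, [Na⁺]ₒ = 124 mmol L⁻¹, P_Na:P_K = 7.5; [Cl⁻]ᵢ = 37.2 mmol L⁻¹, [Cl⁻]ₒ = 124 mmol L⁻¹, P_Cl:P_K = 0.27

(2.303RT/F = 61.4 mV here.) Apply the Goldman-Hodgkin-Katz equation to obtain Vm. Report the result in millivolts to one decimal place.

33.1 mV

Vm = 61.4 · log₁₀[(Σ P·[cation]ₒ + Σ P·[anion]ᵢ) / (Σ P·[cation]ᵢ + Σ P·[anion]ₒ)]
Numerator = 1×7.43 + 7.5×124 + 0.27×37.2 = 947.5
Denominator = 1×157 + 7.5×11.1 + 0.27×124 = 273.7
Vm = 61.4 · log₁₀(3.4613) = 61.4 × (0.5392) = 33.11 mV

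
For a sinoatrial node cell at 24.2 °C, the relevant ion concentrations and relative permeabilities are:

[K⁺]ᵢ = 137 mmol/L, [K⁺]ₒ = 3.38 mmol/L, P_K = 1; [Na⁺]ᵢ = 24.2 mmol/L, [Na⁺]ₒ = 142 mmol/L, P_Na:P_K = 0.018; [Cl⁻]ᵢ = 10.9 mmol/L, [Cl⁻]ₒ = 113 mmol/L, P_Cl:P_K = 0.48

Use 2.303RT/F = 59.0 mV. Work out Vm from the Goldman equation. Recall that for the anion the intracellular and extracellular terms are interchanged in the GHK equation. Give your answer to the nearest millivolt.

Vm = 59.0 · log₁₀[(Σ P·[cation]ₒ + Σ P·[anion]ᵢ) / (Σ P·[cation]ᵢ + Σ P·[anion]ₒ)]
Numerator = 1×3.38 + 0.018×142 + 0.48×10.9 = 11.17
Denominator = 1×137 + 0.018×24.2 + 0.48×113 = 191.7
Vm = 59.0 · log₁₀(0.058265) = 59.0 × (-1.2346) = -72.84 mV

-73 mV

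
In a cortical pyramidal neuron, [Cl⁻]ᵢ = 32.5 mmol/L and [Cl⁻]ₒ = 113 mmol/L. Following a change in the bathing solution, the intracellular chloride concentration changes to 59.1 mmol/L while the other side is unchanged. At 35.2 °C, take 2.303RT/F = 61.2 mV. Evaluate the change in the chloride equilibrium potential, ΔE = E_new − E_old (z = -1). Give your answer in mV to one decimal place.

15.9 mV

E_old = (61.2/-1)·log₁₀(113/32.5) = -33.12 mV
E_new = (61.2/-1)·log₁₀(113/59.1) = -17.23 mV
ΔE = -17.23 − (-33.12) = 15.89 mV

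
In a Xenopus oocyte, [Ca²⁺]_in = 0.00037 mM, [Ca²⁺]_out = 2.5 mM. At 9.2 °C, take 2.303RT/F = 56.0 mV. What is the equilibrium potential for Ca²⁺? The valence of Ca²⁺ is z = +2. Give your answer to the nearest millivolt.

107 mV

E = (56.0/z) · log₁₀([Ca²⁺]_out/[Ca²⁺]_in) with z = +2.
= (56.0/2) · log₁₀(2.5/0.00037) = 28.00 · log₁₀(6757)
= 28.00 · (3.8297) = 107.23 mV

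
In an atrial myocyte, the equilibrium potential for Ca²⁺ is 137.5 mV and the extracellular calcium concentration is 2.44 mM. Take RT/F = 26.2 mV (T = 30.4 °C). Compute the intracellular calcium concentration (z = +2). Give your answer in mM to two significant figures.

0.000067 mM

Nernst: E = (26.2/2) · ln([out]/[in]), so ln([out]/[in]) = 137.5 × 2 / 26.2 = 10.4962.
[out]/[in] = e^(10.4962) = 3.618e+04.
[in] = 2.44 / 3.618e+04 = 6.745e-05 mM.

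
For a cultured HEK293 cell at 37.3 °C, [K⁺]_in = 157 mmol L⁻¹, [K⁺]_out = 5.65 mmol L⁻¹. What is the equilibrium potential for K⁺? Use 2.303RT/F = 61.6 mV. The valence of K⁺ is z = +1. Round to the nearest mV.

E = (61.6/z) · log₁₀([K⁺]_out/[K⁺]_in) with z = +1.
= (61.6/1) · log₁₀(5.65/157) = 61.60 · log₁₀(0.03599)
= 61.60 · (-1.4439) = -88.94 mV

-89 mV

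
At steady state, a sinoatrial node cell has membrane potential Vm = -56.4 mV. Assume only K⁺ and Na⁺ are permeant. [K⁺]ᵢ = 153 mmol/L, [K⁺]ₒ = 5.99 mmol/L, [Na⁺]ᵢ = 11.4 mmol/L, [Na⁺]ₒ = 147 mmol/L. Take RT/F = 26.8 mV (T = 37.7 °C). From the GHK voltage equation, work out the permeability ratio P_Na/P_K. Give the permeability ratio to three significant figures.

Let α = P_Na/P_K. GHK: Vm = 26.8·ln[(Kₒ + α·Naₒ)/(Kᵢ + α·Naᵢ)].
e^(Vm/26.8) = e^(-56.4/26.8) = 0.12191
So 0.12191·(Kᵢ + α·Naᵢ) = Kₒ + α·Naₒ → α = (0.12191·153.0 − 5.99) / (147.0 − 0.12191·11.4)
α = (18.65 − 5.99) / (147.0 − 1.39) = 12.66/145.6 = 0.08696

0.0870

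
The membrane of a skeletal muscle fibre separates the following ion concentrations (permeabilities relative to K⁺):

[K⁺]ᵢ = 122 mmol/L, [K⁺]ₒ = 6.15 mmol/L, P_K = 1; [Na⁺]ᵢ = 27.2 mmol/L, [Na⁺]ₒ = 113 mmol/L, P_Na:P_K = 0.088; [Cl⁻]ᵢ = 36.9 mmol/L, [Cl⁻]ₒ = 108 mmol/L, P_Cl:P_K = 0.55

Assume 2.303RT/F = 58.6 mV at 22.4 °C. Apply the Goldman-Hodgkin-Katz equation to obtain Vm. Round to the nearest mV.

-41 mV

Vm = 58.6 · log₁₀[(Σ P·[cation]ₒ + Σ P·[anion]ᵢ) / (Σ P·[cation]ᵢ + Σ P·[anion]ₒ)]
Numerator = 1×6.15 + 0.088×113 + 0.55×36.9 = 36.39
Denominator = 1×122 + 0.088×27.2 + 0.55×108 = 183.8
Vm = 58.6 · log₁₀(0.19799) = 58.6 × (-0.7034) = -41.22 mV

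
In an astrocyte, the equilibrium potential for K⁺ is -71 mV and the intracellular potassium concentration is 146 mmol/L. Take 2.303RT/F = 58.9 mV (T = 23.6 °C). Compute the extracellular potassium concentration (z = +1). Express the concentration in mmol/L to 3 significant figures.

9.10 mmol/L

Nernst: E = (58.9/1) · log₁₀([out]/[in]), so log₁₀([out]/[in]) = -71.0 × 1 / 58.9 = -1.2054.
[out]/[in] = 10^(-1.2054) = 0.06231.
[out] = 0.06231 × 146 = 9.097 mmol/L.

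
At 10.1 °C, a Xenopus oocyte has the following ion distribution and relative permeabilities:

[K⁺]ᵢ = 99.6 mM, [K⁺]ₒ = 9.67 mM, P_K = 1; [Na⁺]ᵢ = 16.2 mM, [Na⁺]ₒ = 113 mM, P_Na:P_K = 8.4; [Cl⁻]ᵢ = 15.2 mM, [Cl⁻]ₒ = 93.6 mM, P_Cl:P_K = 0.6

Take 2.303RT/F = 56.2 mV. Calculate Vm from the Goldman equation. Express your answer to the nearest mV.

29 mV

Vm = 56.2 · log₁₀[(Σ P·[cation]ₒ + Σ P·[anion]ᵢ) / (Σ P·[cation]ᵢ + Σ P·[anion]ₒ)]
Numerator = 1×9.67 + 8.4×113 + 0.6×15.2 = 968
Denominator = 1×99.6 + 8.4×16.2 + 0.6×93.6 = 291.8
Vm = 56.2 · log₁₀(3.3169) = 56.2 × (0.5207) = 29.26 mV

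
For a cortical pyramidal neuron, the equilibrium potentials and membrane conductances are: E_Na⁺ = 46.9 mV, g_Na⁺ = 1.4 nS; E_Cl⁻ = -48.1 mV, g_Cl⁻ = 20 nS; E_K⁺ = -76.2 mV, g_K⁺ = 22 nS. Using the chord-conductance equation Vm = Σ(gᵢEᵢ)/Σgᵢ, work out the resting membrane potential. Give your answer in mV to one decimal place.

Σ gᵢEᵢ = 1.4·(46.9) + 20·(-48.1) + 22·(-76.2) = -2572.74
Σ gᵢ = 1.4 + 20 + 22 = 43.4
Vm = -2572.74 / 43.4 = -59.28 mV

-59.3 mV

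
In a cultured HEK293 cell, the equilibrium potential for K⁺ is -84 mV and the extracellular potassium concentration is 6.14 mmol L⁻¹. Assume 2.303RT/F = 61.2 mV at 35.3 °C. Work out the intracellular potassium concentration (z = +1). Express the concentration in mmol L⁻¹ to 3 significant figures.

145 mmol L⁻¹

Nernst: E = (61.2/1) · log₁₀([out]/[in]), so log₁₀([out]/[in]) = -84.0 × 1 / 61.2 = -1.3725.
[out]/[in] = 10^(-1.3725) = 0.04241.
[in] = 6.14 / 0.04241 = 144.8 mmol L⁻¹.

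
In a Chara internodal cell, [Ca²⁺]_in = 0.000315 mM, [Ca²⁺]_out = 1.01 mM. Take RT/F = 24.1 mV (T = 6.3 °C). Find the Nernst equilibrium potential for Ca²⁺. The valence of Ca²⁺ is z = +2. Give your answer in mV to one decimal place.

E = (24.1/z) · ln([Ca²⁺]_out/[Ca²⁺]_in) with z = +2.
= (24.1/2) · ln(1.01/0.000315) = 12.05 · ln(3206)
= 12.05 · (8.0729) = 97.28 mV

97.3 mV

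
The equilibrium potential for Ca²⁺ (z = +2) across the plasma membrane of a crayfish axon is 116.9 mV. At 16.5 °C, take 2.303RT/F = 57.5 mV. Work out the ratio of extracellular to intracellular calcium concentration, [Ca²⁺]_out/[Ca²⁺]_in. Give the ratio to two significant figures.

12000

log₁₀([out]/[in]) = E·z/(57.5) = 116.9 × 2 / 57.5 = 4.0661
[out]/[in] = 10^(4.0661) = 1.164e+04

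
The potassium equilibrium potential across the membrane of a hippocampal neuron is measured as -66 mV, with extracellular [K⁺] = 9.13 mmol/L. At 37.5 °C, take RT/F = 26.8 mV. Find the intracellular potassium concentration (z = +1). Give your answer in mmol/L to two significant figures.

Nernst: E = (26.8/1) · ln([out]/[in]), so ln([out]/[in]) = -66.0 × 1 / 26.8 = -2.4627.
[out]/[in] = e^(-2.4627) = 0.08521.
[in] = 9.13 / 0.08521 = 107.2 mmol/L.

110 mmol/L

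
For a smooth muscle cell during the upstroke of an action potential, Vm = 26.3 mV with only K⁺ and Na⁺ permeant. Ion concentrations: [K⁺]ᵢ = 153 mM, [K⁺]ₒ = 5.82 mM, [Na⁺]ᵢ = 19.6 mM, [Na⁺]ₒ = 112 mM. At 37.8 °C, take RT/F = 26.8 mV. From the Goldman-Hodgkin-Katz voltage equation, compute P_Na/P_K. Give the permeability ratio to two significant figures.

Let α = P_Na/P_K. GHK: Vm = 26.8·ln[(Kₒ + α·Naₒ)/(Kᵢ + α·Naᵢ)].
e^(Vm/26.8) = e^(26.3/26.8) = 2.668
So 2.668·(Kᵢ + α·Naᵢ) = Kₒ + α·Naₒ → α = (2.668·153.0 − 5.82) / (112.0 − 2.668·19.6)
α = (408.2 − 5.82) / (112.0 − 52.29) = 402.4/59.71 = 6.739

6.7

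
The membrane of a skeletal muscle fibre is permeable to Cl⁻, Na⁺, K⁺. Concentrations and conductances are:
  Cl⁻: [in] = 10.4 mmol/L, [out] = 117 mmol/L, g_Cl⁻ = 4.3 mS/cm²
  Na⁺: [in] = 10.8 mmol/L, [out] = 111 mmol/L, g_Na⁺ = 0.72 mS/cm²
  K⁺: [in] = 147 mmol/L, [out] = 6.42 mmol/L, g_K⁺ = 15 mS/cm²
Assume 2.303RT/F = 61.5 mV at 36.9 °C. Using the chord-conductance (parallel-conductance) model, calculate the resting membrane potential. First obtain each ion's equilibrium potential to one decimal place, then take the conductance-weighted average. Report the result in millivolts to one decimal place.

E_Cl⁻ = (61.5/-1)·log₁₀(117/10.4) = -64.6 mV
E_Na⁺ = (61.5/1)·log₁₀(111/10.8) = 62.2 mV
E_K⁺ = (61.5/1)·log₁₀(6.42/147) = -83.6 mV
Vm = (Σ gᵢEᵢ)/(Σ gᵢ) = (4.3·-64.6 + 0.72·62.2 + 15·-83.6) / (4.3 + 0.72 + 15)
= -1487.00 / 20.02 = -74.28 mV

-74.3 mV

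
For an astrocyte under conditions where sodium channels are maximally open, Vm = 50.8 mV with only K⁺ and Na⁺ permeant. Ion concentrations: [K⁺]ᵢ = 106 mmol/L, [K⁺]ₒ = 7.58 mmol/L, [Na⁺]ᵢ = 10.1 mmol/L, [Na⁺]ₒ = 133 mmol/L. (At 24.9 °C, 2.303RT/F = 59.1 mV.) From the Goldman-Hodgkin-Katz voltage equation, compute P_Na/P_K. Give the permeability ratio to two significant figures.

13

Let α = P_Na/P_K. GHK: Vm = 59.1·log₁₀[(Kₒ + α·Naₒ)/(Kᵢ + α·Naᵢ)].
10^(Vm/59.1) = 10^(50.8/59.1) = 7.237
So 7.237·(Kᵢ + α·Naᵢ) = Kₒ + α·Naₒ → α = (7.237·106.0 − 7.58) / (133.0 − 7.237·10.1)
α = (767.1 − 7.58) / (133.0 − 73.09) = 759.5/59.91 = 12.68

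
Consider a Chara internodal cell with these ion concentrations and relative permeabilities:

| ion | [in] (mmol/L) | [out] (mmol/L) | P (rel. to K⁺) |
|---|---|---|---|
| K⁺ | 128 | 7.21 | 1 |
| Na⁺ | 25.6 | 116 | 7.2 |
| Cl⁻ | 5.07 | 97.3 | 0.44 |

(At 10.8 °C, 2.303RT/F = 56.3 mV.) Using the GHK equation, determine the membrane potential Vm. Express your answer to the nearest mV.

21 mV

Vm = 56.3 · log₁₀[(Σ P·[cation]ₒ + Σ P·[anion]ᵢ) / (Σ P·[cation]ᵢ + Σ P·[anion]ₒ)]
Numerator = 1×7.21 + 7.2×116 + 0.44×5.07 = 844.6
Denominator = 1×128 + 7.2×25.6 + 0.44×97.3 = 355.1
Vm = 56.3 · log₁₀(2.3784) = 56.3 × (0.3763) = 21.18 mV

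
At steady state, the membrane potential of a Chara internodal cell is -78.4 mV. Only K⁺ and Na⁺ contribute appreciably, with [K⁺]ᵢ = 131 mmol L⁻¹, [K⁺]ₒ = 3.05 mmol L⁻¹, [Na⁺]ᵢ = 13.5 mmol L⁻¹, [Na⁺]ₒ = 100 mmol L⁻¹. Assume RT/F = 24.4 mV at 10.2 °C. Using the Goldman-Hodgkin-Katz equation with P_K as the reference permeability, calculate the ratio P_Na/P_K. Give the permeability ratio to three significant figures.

0.0223

Let α = P_Na/P_K. GHK: Vm = 24.4·ln[(Kₒ + α·Naₒ)/(Kᵢ + α·Naᵢ)].
e^(Vm/24.4) = e^(-78.4/24.4) = 0.040231
So 0.040231·(Kᵢ + α·Naᵢ) = Kₒ + α·Naₒ → α = (0.040231·131.0 − 3.05) / (100.0 − 0.040231·13.5)
α = (5.27 − 3.05) / (100.0 − 0.5431) = 2.22/99.46 = 0.02232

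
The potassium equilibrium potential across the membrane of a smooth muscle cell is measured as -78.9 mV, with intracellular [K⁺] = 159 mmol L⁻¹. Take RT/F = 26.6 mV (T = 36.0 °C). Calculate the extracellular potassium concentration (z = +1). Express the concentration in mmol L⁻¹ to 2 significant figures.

8.2 mmol L⁻¹

Nernst: E = (26.6/1) · ln([out]/[in]), so ln([out]/[in]) = -78.9 × 1 / 26.6 = -2.9662.
[out]/[in] = e^(-2.9662) = 0.0515.
[out] = 0.0515 × 159 = 8.189 mmol L⁻¹.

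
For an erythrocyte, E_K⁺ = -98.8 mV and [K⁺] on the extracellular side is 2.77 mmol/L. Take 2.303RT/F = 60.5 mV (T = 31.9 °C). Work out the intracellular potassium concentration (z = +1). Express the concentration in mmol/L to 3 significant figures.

Nernst: E = (60.5/1) · log₁₀([out]/[in]), so log₁₀([out]/[in]) = -98.8 × 1 / 60.5 = -1.6331.
[out]/[in] = 10^(-1.6331) = 0.02328.
[in] = 2.77 / 0.02328 = 119 mmol/L.

119 mmol/L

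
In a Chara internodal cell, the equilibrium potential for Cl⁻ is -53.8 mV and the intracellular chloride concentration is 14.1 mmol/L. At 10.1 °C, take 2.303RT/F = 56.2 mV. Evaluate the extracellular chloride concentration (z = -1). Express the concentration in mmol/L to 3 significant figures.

128 mmol/L

Nernst: E = (56.2/-1) · log₁₀([out]/[in]), so log₁₀([out]/[in]) = -53.8 × -1 / 56.2 = 0.9573.
[out]/[in] = 10^(0.9573) = 9.063.
[out] = 9.063 × 14.1 = 127.8 mmol/L.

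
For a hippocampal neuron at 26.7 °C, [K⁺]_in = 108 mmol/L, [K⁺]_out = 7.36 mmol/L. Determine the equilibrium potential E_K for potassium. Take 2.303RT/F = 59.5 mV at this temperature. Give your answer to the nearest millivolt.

E = (59.5/z) · log₁₀([K⁺]_out/[K⁺]_in) with z = +1.
= (59.5/1) · log₁₀(7.36/108) = 59.50 · log₁₀(0.06815)
= 59.50 · (-1.1665) = -69.41 mV

-69 mV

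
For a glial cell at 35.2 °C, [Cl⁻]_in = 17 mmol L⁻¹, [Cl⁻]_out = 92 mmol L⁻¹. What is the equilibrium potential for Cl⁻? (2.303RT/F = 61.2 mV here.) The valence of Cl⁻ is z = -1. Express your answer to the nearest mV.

E = (61.2/z) · log₁₀([Cl⁻]_out/[Cl⁻]_in) with z = -1.
For an anion, dividing by z = -1 reverses the sign.
= (61.2/-1) · log₁₀(92/17) = -61.20 · log₁₀(5.412)
= -61.20 · (0.7333) = -44.88 mV

-45 mV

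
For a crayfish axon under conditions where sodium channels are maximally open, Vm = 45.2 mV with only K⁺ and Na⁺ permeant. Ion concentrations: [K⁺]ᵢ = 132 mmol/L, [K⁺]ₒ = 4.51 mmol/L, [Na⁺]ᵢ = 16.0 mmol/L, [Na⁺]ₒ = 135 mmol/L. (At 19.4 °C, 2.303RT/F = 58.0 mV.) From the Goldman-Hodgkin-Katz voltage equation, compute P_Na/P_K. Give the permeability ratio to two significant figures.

20

Let α = P_Na/P_K. GHK: Vm = 58.0·log₁₀[(Kₒ + α·Naₒ)/(Kᵢ + α·Naᵢ)].
10^(Vm/58.0) = 10^(45.2/58.0) = 6.016
So 6.016·(Kᵢ + α·Naᵢ) = Kₒ + α·Naₒ → α = (6.016·132.0 − 4.51) / (135.0 − 6.016·16.0)
α = (794.1 − 4.51) / (135.0 − 96.26) = 789.6/38.74 = 20.38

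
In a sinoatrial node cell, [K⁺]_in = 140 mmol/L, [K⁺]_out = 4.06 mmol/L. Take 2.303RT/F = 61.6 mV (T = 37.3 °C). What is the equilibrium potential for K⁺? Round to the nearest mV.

-95 mV

E = (61.6/z) · log₁₀([K⁺]_out/[K⁺]_in) with z = +1.
= (61.6/1) · log₁₀(4.06/140) = 61.60 · log₁₀(0.029)
= 61.60 · (-1.5376) = -94.72 mV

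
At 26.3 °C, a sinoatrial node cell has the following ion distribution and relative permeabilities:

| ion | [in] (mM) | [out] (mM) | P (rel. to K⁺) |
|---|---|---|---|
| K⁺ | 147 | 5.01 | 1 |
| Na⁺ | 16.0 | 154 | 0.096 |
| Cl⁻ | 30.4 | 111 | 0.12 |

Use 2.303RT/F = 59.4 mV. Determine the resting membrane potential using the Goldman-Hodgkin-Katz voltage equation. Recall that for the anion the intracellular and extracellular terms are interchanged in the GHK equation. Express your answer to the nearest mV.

-50 mV

Vm = 59.4 · log₁₀[(Σ P·[cation]ₒ + Σ P·[anion]ᵢ) / (Σ P·[cation]ᵢ + Σ P·[anion]ₒ)]
Numerator = 1×5.01 + 0.096×154 + 0.12×30.4 = 23.44
Denominator = 1×147 + 0.096×16.0 + 0.12×111 = 161.9
Vm = 59.4 · log₁₀(0.14483) = 59.4 × (-0.8391) = -49.84 mV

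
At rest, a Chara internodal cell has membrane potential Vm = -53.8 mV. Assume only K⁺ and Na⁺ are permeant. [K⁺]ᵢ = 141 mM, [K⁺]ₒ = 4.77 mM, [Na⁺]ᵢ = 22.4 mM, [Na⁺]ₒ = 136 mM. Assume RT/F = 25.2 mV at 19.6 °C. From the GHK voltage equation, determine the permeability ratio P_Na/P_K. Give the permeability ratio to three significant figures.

0.0893

Let α = P_Na/P_K. GHK: Vm = 25.2·ln[(Kₒ + α·Naₒ)/(Kᵢ + α·Naᵢ)].
e^(Vm/25.2) = e^(-53.8/25.2) = 0.11825
So 0.11825·(Kᵢ + α·Naᵢ) = Kₒ + α·Naₒ → α = (0.11825·141.0 − 4.77) / (136.0 − 0.11825·22.4)
α = (16.67 − 4.77) / (136.0 − 2.649) = 11.9/133.4 = 0.08927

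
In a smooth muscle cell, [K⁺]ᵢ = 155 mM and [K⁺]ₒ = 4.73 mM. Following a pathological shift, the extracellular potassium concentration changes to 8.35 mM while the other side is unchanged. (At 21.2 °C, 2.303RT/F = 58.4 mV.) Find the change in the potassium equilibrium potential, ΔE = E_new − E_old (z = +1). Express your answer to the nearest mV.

14 mV

E_old = (58.4/1)·log₁₀(4.73/155) = -88.50 mV
E_new = (58.4/1)·log₁₀(8.35/155) = -74.09 mV
ΔE = -74.09 − (-88.50) = 14.41 mV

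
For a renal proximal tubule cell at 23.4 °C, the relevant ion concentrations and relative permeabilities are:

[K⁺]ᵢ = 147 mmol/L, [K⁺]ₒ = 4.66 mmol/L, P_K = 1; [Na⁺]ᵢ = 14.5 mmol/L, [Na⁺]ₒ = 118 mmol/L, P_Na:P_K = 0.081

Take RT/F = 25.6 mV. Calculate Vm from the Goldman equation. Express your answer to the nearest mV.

Vm = 25.6 · ln[(Σ P·[cation]ₒ + Σ P·[anion]ᵢ) / (Σ P·[cation]ᵢ + Σ P·[anion]ₒ)]
Numerator = 1×4.66 + 0.081×118 = 14.22
Denominator = 1×147 + 0.081×14.5 = 148.2
Vm = 25.6 · ln(0.095954) = 25.6 × (-2.3439) = -60.00 mV

-60 mV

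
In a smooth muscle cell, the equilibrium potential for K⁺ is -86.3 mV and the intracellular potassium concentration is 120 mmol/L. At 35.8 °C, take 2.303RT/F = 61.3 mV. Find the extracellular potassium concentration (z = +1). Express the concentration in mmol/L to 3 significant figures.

Nernst: E = (61.3/1) · log₁₀([out]/[in]), so log₁₀([out]/[in]) = -86.3 × 1 / 61.3 = -1.4078.
[out]/[in] = 10^(-1.4078) = 0.0391.
[out] = 0.0391 × 120 = 4.692 mmol/L.

4.69 mmol/L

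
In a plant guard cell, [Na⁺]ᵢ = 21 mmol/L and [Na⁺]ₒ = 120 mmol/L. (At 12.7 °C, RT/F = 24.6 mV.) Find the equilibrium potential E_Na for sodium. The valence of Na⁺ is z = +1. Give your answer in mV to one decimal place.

42.9 mV

E = (24.6/z) · ln([Na⁺]_out/[Na⁺]_in) with z = +1.
= (24.6/1) · ln(120/21) = 24.60 · ln(5.714)
= 24.60 · (1.7430) = 42.88 mV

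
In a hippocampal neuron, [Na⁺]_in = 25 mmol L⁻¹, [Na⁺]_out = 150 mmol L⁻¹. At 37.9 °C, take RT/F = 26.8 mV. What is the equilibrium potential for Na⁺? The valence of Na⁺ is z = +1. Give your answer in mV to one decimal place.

E = (26.8/z) · ln([Na⁺]_out/[Na⁺]_in) with z = +1.
= (26.8/1) · ln(150/25) = 26.80 · ln(6)
= 26.80 · (1.7918) = 48.02 mV

48.0 mV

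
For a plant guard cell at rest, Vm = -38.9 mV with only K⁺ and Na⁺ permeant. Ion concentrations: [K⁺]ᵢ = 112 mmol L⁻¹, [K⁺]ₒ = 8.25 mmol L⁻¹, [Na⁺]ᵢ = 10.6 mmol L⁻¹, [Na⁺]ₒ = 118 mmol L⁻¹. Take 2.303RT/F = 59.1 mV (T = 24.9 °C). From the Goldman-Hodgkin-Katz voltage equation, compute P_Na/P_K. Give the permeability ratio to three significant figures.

Let α = P_Na/P_K. GHK: Vm = 59.1·log₁₀[(Kₒ + α·Naₒ)/(Kᵢ + α·Naᵢ)].
10^(Vm/59.1) = 10^(-38.9/59.1) = 0.21968
So 0.21968·(Kᵢ + α·Naᵢ) = Kₒ + α·Naₒ → α = (0.21968·112.0 − 8.25) / (118.0 − 0.21968·10.6)
α = (24.6 − 8.25) / (118.0 − 2.329) = 16.35/115.7 = 0.1414

0.141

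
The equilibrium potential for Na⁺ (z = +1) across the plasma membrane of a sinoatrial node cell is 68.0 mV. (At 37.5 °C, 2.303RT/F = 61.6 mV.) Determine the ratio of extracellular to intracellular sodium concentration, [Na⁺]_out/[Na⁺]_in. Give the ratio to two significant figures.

13

log₁₀([out]/[in]) = E·z/(61.6) = 68.0 × 1 / 61.6 = 1.1039
[out]/[in] = 10^(1.1039) = 12.7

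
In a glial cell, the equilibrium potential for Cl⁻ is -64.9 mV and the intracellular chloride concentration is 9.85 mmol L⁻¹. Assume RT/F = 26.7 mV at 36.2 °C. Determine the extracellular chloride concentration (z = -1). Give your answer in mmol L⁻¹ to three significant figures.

112 mmol L⁻¹

Nernst: E = (26.7/-1) · ln([out]/[in]), so ln([out]/[in]) = -64.9 × -1 / 26.7 = 2.4307.
[out]/[in] = e^(2.4307) = 11.37.
[out] = 11.37 × 9.85 = 112 mmol L⁻¹.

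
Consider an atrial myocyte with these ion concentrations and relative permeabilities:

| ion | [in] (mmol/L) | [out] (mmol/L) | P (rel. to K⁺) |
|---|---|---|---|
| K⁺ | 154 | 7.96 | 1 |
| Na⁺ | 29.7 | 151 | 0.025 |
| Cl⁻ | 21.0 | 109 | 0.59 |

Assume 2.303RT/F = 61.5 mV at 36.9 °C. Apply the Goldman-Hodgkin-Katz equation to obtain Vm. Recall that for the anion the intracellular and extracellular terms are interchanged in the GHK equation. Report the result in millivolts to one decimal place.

Vm = 61.5 · log₁₀[(Σ P·[cation]ₒ + Σ P·[anion]ᵢ) / (Σ P·[cation]ᵢ + Σ P·[anion]ₒ)]
Numerator = 1×7.96 + 0.025×151 + 0.59×21.0 = 24.12
Denominator = 1×154 + 0.025×29.7 + 0.59×109 = 219.1
Vm = 61.5 · log₁₀(0.11013) = 61.5 × (-0.9581) = -58.92 mV

-58.9 mV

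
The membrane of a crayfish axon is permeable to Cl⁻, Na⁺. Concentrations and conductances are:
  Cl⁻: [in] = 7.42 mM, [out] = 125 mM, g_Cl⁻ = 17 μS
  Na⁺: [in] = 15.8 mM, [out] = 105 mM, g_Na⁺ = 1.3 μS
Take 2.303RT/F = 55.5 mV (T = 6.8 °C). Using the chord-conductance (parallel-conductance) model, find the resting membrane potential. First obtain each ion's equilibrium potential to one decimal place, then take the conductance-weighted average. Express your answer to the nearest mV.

-60 mV

E_Cl⁻ = (55.5/-1)·log₁₀(125/7.42) = -68.1 mV
E_Na⁺ = (55.5/1)·log₁₀(105/15.8) = 45.7 mV
Vm = (Σ gᵢEᵢ)/(Σ gᵢ) = (17·-68.1 + 1.3·45.7) / (17 + 1.3)
= -1098.29 / 18.3 = -60.02 mV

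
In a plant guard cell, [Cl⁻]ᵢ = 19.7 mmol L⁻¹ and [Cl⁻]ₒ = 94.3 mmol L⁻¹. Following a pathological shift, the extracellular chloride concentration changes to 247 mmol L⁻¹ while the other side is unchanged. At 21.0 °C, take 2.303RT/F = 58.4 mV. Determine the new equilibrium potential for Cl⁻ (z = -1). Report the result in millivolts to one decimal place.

After the shift: [Cl⁻]_out = 247, [Cl⁻]_in = 19.7 mmol L⁻¹.
E_new = (58.4/-1)·log₁₀(247/19.7) = -58.40 · (1.0982) = -64.14 mV

-64.1 mV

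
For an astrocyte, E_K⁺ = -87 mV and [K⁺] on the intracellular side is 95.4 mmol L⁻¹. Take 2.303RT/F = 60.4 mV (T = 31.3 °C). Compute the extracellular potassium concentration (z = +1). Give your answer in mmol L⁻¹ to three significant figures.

Nernst: E = (60.4/1) · log₁₀([out]/[in]), so log₁₀([out]/[in]) = -87.0 × 1 / 60.4 = -1.4404.
[out]/[in] = 10^(-1.4404) = 0.03627.
[out] = 0.03627 × 95.4 = 3.461 mmol L⁻¹.

3.46 mmol L⁻¹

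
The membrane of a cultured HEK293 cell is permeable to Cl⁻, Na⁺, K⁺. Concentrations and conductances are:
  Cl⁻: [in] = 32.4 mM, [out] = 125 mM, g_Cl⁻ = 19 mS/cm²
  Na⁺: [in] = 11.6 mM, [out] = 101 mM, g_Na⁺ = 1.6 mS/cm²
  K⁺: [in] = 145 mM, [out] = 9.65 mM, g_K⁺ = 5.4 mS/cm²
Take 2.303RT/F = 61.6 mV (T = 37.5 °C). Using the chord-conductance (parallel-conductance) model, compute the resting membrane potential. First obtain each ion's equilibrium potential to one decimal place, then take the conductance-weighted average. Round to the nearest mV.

E_Cl⁻ = (61.6/-1)·log₁₀(125/32.4) = -36.1 mV
E_Na⁺ = (61.6/1)·log₁₀(101/11.6) = 57.9 mV
E_K⁺ = (61.6/1)·log₁₀(9.65/145) = -72.5 mV
Vm = (Σ gᵢEᵢ)/(Σ gᵢ) = (19·-36.1 + 1.6·57.9 + 5.4·-72.5) / (19 + 1.6 + 5.4)
= -984.76 / 26 = -37.88 mV

-38 mV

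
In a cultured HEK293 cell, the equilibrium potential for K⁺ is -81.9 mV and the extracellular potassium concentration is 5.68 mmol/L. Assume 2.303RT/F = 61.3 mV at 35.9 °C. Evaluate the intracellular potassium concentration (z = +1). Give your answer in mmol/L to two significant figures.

120 mmol/L

Nernst: E = (61.3/1) · log₁₀([out]/[in]), so log₁₀([out]/[in]) = -81.9 × 1 / 61.3 = -1.3361.
[out]/[in] = 10^(-1.3361) = 0.04613.
[in] = 5.68 / 0.04613 = 123.1 mmol/L.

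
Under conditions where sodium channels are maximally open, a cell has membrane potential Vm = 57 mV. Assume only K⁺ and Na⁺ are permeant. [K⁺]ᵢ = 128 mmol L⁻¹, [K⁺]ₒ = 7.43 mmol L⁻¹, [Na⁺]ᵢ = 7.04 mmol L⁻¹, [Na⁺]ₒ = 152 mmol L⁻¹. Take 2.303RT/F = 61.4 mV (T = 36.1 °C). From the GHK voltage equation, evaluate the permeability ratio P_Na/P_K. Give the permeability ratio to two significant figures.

12

Let α = P_Na/P_K. GHK: Vm = 61.4·log₁₀[(Kₒ + α·Naₒ)/(Kᵢ + α·Naᵢ)].
10^(Vm/61.4) = 10^(57.0/61.4) = 8.4789
So 8.4789·(Kᵢ + α·Naᵢ) = Kₒ + α·Naₒ → α = (8.4789·128.0 − 7.43) / (152.0 − 8.4789·7.04)
α = (1085 − 7.43) / (152.0 − 59.69) = 1078/92.31 = 11.68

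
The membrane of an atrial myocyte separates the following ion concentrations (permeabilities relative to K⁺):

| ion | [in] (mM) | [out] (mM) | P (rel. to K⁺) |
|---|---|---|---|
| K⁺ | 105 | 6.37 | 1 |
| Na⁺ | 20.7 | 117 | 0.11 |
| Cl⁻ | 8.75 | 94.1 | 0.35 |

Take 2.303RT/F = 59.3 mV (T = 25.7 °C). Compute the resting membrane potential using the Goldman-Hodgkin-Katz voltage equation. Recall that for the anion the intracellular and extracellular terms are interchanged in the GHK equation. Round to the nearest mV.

-47 mV

Vm = 59.3 · log₁₀[(Σ P·[cation]ₒ + Σ P·[anion]ᵢ) / (Σ P·[cation]ᵢ + Σ P·[anion]ₒ)]
Numerator = 1×6.37 + 0.11×117 + 0.35×8.75 = 22.3
Denominator = 1×105 + 0.11×20.7 + 0.35×94.1 = 140.2
Vm = 59.3 · log₁₀(0.15906) = 59.3 × (-0.7984) = -47.35 mV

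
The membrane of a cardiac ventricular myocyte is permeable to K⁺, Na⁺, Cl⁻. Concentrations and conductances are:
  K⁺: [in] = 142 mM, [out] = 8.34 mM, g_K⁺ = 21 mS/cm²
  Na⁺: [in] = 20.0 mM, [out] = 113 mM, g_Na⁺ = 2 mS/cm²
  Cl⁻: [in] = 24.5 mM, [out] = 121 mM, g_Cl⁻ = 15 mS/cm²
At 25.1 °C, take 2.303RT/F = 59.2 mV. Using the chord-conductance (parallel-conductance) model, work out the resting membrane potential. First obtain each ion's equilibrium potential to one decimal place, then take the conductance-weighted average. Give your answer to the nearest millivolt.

E_K⁺ = (59.2/1)·log₁₀(8.34/142) = -72.9 mV
E_Na⁺ = (59.2/1)·log₁₀(113/20.0) = 44.5 mV
E_Cl⁻ = (59.2/-1)·log₁₀(121/24.5) = -41.1 mV
Vm = (Σ gᵢEᵢ)/(Σ gᵢ) = (21·-72.9 + 2·44.5 + 15·-41.1) / (21 + 2 + 15)
= -2058.40 / 38 = -54.17 mV

-54 mV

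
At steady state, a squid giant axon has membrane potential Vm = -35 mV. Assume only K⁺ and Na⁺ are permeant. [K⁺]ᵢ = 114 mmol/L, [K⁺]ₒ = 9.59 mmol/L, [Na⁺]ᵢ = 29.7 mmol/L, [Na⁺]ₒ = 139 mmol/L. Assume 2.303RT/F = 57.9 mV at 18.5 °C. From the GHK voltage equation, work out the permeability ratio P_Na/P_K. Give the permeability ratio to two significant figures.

Let α = P_Na/P_K. GHK: Vm = 57.9·log₁₀[(Kₒ + α·Naₒ)/(Kᵢ + α·Naᵢ)].
10^(Vm/57.9) = 10^(-35.0/57.9) = 0.2486
So 0.2486·(Kᵢ + α·Naᵢ) = Kₒ + α·Naₒ → α = (0.2486·114.0 − 9.59) / (139.0 − 0.2486·29.7)
α = (28.34 − 9.59) / (139.0 − 7.384) = 18.75/131.6 = 0.1425

0.14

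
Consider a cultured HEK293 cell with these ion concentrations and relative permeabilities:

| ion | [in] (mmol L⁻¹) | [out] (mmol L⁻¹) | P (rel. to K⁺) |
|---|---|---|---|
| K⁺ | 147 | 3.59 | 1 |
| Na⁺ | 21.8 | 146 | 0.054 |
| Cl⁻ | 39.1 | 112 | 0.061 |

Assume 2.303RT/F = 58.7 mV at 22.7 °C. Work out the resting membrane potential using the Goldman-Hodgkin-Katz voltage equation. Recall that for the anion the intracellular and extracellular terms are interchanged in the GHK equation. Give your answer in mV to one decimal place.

Vm = 58.7 · log₁₀[(Σ P·[cation]ₒ + Σ P·[anion]ᵢ) / (Σ P·[cation]ᵢ + Σ P·[anion]ₒ)]
Numerator = 1×3.59 + 0.054×146 + 0.061×39.1 = 13.86
Denominator = 1×147 + 0.054×21.8 + 0.061×112 = 155
Vm = 58.7 · log₁₀(0.089408) = 58.7 × (-1.0486) = -61.55 mV

-61.6 mV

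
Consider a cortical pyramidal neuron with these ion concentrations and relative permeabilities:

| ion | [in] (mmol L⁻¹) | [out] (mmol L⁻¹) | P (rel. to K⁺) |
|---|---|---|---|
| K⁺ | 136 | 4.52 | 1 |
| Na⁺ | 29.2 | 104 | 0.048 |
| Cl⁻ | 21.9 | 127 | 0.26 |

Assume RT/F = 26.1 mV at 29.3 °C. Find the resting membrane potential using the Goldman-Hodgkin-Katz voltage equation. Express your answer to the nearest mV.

-63 mV

Vm = 26.1 · ln[(Σ P·[cation]ₒ + Σ P·[anion]ᵢ) / (Σ P·[cation]ᵢ + Σ P·[anion]ₒ)]
Numerator = 1×4.52 + 0.048×104 + 0.26×21.9 = 15.21
Denominator = 1×136 + 0.048×29.2 + 0.26×127 = 170.4
Vm = 26.1 · ln(0.089226) = 26.1 × (-2.4166) = -63.07 mV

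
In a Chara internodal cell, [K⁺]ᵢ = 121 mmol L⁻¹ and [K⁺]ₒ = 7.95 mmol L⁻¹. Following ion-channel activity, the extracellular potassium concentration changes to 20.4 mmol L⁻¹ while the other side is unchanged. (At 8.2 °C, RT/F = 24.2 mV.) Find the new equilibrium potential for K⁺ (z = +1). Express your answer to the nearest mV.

After the shift: [K⁺]_out = 20.4, [K⁺]_in = 121 mmol L⁻¹.
E_new = (24.2/1)·ln(20.4/121) = 24.20 · (-1.7803) = -43.08 mV

-43 mV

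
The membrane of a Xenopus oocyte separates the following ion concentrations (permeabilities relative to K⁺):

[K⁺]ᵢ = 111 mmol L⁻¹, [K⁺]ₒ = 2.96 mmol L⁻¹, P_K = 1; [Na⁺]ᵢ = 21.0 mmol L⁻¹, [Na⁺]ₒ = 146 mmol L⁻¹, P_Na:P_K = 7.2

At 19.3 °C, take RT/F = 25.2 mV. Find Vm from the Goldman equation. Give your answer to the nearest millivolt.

35 mV

Vm = 25.2 · ln[(Σ P·[cation]ₒ + Σ P·[anion]ᵢ) / (Σ P·[cation]ᵢ + Σ P·[anion]ₒ)]
Numerator = 1×2.96 + 7.2×146 = 1054
Denominator = 1×111 + 7.2×21.0 = 262.2
Vm = 25.2 · ln(4.0204) = 25.2 × (1.3914) = 35.06 mV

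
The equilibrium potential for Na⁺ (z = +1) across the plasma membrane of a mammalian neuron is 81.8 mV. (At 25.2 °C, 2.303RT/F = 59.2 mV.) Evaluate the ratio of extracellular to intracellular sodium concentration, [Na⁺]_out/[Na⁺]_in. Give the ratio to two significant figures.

log₁₀([out]/[in]) = E·z/(59.2) = 81.8 × 1 / 59.2 = 1.3818
[out]/[in] = 10^(1.3818) = 24.09

24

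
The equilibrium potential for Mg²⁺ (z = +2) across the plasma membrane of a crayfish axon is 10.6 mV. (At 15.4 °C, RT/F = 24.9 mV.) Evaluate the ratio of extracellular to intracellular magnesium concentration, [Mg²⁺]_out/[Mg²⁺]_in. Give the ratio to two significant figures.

2.3

ln([out]/[in]) = E·z/(24.9) = 10.6 × 2 / 24.9 = 0.8514
[out]/[in] = e^(0.8514) = 2.343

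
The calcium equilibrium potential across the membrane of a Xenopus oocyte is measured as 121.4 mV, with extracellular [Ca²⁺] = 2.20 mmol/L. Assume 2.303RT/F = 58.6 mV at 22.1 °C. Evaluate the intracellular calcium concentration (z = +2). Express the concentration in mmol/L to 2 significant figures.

Nernst: E = (58.6/2) · log₁₀([out]/[in]), so log₁₀([out]/[in]) = 121.4 × 2 / 58.6 = 4.1433.
[out]/[in] = 10^(4.1433) = 1.391e+04.
[in] = 2.20 / 1.391e+04 = 0.0001582 mmol/L.

0.00016 mmol/L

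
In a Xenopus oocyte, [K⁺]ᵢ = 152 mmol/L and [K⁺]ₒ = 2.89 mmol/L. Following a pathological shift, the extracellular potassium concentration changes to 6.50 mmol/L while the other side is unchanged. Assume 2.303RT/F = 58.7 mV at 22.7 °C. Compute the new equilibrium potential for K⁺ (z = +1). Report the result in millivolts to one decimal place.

-80.4 mV

After the shift: [K⁺]_out = 6.50, [K⁺]_in = 152 mmol/L.
E_new = (58.7/1)·log₁₀(6.50/152) = 58.70 · (-1.3689) = -80.36 mV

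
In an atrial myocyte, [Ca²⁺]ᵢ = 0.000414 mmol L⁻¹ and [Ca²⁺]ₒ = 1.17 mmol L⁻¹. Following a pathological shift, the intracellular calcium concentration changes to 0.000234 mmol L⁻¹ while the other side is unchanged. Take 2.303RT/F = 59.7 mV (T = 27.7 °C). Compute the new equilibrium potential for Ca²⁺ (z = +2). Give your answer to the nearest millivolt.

After the shift: [Ca²⁺]_out = 1.17, [Ca²⁺]_in = 0.000234 mmol L⁻¹.
E_new = (59.7/2)·log₁₀(1.17/0.000234) = 29.85 · (3.6990) = 110.41 mV

110 mV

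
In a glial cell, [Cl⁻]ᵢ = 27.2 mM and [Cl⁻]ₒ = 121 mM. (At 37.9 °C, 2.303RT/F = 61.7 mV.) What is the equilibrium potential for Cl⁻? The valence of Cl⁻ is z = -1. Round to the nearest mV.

E = (61.7/z) · log₁₀([Cl⁻]_out/[Cl⁻]_in) with z = -1.
For an anion, dividing by z = -1 reverses the sign.
= (61.7/-1) · log₁₀(121/27.2) = -61.70 · log₁₀(4.449)
= -61.70 · (0.6482) = -39.99 mV

-40 mV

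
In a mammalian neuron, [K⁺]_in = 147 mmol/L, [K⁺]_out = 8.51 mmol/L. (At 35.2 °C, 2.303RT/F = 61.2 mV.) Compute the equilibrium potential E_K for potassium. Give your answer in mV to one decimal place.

-75.7 mV

E = (61.2/z) · log₁₀([K⁺]_out/[K⁺]_in) with z = +1.
= (61.2/1) · log₁₀(8.51/147) = 61.20 · log₁₀(0.05789)
= 61.20 · (-1.2374) = -75.73 mV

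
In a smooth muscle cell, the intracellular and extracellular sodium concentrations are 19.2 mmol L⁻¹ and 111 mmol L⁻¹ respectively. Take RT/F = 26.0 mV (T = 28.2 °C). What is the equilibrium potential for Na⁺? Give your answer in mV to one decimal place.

45.6 mV

E = (26.0/z) · ln([Na⁺]_out/[Na⁺]_in) with z = +1.
= (26.0/1) · ln(111/19.2) = 26.00 · ln(5.781)
= 26.00 · (1.7546) = 45.62 mV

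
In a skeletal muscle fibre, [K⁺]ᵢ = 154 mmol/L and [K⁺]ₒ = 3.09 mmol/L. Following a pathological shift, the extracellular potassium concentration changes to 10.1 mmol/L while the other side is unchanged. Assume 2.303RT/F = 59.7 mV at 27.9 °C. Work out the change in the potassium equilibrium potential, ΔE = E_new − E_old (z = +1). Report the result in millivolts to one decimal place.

30.7 mV

E_old = (59.7/1)·log₁₀(3.09/154) = -101.34 mV
E_new = (59.7/1)·log₁₀(10.1/154) = -70.64 mV
ΔE = -70.64 − (-101.34) = 30.71 mV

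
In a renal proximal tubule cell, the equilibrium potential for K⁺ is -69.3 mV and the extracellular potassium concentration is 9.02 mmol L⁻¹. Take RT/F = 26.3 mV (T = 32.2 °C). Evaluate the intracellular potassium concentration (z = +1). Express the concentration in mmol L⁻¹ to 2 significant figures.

130 mmol L⁻¹

Nernst: E = (26.3/1) · ln([out]/[in]), so ln([out]/[in]) = -69.3 × 1 / 26.3 = -2.6350.
[out]/[in] = e^(-2.6350) = 0.07172.
[in] = 9.02 / 0.07172 = 125.8 mmol L⁻¹.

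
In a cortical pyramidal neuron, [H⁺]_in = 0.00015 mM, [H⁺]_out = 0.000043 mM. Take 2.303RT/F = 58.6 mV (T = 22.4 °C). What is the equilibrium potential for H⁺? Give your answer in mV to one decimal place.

-31.8 mV

E = (58.6/z) · log₁₀([H⁺]_out/[H⁺]_in) with z = +1.
= (58.6/1) · log₁₀(0.000043/0.00015) = 58.60 · log₁₀(0.2867)
= 58.60 · (-0.5426) = -31.80 mV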